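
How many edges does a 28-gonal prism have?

84

A prism on an n-gon has two n-gon bases and n rectangular sides: V = 2·28 = 56, E = 3·28 = 84, F = 28 + 2 = 30.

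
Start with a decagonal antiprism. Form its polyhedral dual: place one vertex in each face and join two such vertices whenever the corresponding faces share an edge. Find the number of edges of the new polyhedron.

The base solid has V = 20, E = 40, F = 22.
The dual swaps V and F and preserves E: V′ = F = 22, E′ = E = 40, F′ = V = 20.

40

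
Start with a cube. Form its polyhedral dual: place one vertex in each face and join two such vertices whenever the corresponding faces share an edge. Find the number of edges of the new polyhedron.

The base solid has V = 8, E = 12, F = 6.
The dual swaps V and F and preserves E: V′ = F = 6, E′ = E = 12, F′ = V = 8.

12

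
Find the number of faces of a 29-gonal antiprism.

An antiprism on an n-gon has two n-gon caps and 2n triangles: V = 2·29 = 58, E = 4·29 = 116, F = 2·29 + 2 = 60.

60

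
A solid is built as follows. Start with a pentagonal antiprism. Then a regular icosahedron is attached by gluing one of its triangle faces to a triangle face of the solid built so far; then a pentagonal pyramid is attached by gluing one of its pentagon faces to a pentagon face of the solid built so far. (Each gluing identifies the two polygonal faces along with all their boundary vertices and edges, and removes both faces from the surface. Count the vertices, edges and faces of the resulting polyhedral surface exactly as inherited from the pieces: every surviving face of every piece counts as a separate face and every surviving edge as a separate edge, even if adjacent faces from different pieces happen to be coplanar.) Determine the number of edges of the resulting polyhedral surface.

A pentagonal antiprism: V=10, E=20, F=12.
Attach a regular icosahedron (V=12, E=30, F=20) along a 3-gon: merge 3 vertices and 3 edges, delete both glued faces → V=19, E=47, F=30.
Attach a pentagonal pyramid (V=6, E=10, F=6) along a 5-gon: merge 5 vertices and 5 edges, delete both glued faces → V=20, E=52, F=34.
Check: V − E + F = 20 − 52 + 34 = 2.

52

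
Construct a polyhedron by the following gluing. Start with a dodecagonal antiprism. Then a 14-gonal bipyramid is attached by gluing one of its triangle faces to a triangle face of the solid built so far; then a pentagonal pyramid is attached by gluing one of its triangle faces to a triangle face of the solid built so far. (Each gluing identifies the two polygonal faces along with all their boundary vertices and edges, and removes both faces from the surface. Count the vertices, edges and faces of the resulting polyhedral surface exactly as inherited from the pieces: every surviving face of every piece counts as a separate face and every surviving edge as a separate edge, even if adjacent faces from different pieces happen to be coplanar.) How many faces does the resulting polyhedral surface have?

A dodecagonal antiprism: V=24, E=48, F=26.
Attach a 14-gonal bipyramid (V=16, E=42, F=28) along a 3-gon: merge 3 vertices and 3 edges, delete both glued faces → V=37, E=87, F=52.
Attach a pentagonal pyramid (V=6, E=10, F=6) along a 3-gon: merge 3 vertices and 3 edges, delete both glued faces → V=40, E=94, F=56.
Check: V − E + F = 40 − 94 + 56 = 2.

56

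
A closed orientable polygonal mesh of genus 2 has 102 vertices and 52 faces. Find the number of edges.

156

For a closed orientable surface of genus 2, χ = 2 − 2·2 = -2.
E = V + F − (-2) = 102 + 52 − (-2) = 156.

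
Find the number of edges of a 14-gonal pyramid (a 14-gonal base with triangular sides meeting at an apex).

A pyramid on an n-gon base has one n-gon and n triangles: V = 14 + 1 = 15, E = 2·14 = 28, F = 14 + 1 = 15.

28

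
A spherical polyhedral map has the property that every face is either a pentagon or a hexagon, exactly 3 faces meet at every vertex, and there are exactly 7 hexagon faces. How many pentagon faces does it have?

12

Let x be the number of pentagons; then F = 7 + x.
Edge–face incidences: 2E = 6·7 + 5·x = 42 + 5x.
Every vertex has degree 3, so 3V = 2E.
Euler: V − E + F = 2 ⇒ (2E)/3 − E + (7 + x) = 2.
Multiply by 6: 2·(2E) − 3·(2E) + 6·(7 + x) = 12, i.e. 42 + 6x − (42 + 5x) = 12.
Collecting terms: x = 12.
Then 2E = 42 + 5·12 = 102, so E = 51, V = 2E/3 = 34, F = 7 + 12 = 19.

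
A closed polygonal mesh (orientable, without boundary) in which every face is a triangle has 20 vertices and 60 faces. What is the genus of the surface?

Every face is a triangle, so 2E = 3·60 = 180, giving E = 90.
χ = V − E + F = 20 − 90 + 60 = -10.
For a closed orientable surface χ = 2 − 2g, so g = (2 − (-10))/2 = 6.

6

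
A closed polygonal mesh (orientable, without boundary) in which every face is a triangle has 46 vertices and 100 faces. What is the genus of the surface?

3

Every face is a triangle, so 2E = 3·100 = 300, giving E = 150.
χ = V − E + F = 46 − 150 + 100 = -4.
For a closed orientable surface χ = 2 − 2g, so g = (2 − (-4))/2 = 3.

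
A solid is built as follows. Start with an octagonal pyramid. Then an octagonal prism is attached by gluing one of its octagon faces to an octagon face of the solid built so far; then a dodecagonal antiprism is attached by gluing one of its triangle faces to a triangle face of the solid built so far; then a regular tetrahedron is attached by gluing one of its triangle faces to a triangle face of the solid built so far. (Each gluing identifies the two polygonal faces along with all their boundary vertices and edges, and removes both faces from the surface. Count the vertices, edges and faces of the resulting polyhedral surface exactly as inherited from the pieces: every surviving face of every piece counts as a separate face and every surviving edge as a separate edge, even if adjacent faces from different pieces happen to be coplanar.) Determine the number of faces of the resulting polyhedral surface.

43

An octagonal pyramid: V=9, E=16, F=9.
Attach an octagonal prism (V=16, E=24, F=10) along an 8-gon: merge 8 vertices and 8 edges, delete both glued faces → V=17, E=32, F=17.
Attach a dodecagonal antiprism (V=24, E=48, F=26) along a 3-gon: merge 3 vertices and 3 edges, delete both glued faces → V=38, E=77, F=41.
Attach a regular tetrahedron (V=4, E=6, F=4) along a 3-gon: merge 3 vertices and 3 edges, delete both glued faces → V=39, E=80, F=43.
Check: V − E + F = 39 − 80 + 43 = 2.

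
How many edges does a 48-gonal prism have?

144

A prism on an n-gon has two n-gon bases and n rectangular sides: V = 2·48 = 96, E = 3·48 = 144, F = 48 + 2 = 50.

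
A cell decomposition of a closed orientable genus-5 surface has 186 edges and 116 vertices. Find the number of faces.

For a closed orientable surface of genus 5, χ = 2 − 2·5 = -8.
F = -8 − V + E = -8 − 116 + 186 = 62.

62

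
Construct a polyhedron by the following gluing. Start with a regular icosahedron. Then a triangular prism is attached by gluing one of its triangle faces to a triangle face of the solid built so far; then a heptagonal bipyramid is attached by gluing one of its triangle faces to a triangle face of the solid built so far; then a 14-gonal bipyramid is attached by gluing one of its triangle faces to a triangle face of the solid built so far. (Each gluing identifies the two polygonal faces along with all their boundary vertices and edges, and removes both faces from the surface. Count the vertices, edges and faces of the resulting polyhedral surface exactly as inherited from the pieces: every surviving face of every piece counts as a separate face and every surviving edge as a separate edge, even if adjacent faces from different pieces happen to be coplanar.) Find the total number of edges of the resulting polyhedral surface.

93

A regular icosahedron: V=12, E=30, F=20.
Attach a triangular prism (V=6, E=9, F=5) along a 3-gon: merge 3 vertices and 3 edges, delete both glued faces → V=15, E=36, F=23.
Attach a heptagonal bipyramid (V=9, E=21, F=14) along a 3-gon: merge 3 vertices and 3 edges, delete both glued faces → V=21, E=54, F=35.
Attach a 14-gonal bipyramid (V=16, E=42, F=28) along a 3-gon: merge 3 vertices and 3 edges, delete both glued faces → V=34, E=93, F=61.
Check: V − E + F = 34 − 93 + 61 = 2.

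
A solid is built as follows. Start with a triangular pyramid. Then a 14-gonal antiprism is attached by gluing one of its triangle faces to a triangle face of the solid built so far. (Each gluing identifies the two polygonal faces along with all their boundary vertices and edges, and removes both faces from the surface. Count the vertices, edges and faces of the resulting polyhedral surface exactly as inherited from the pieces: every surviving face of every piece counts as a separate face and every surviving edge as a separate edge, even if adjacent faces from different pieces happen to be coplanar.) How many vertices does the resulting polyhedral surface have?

29

A triangular pyramid: V=4, E=6, F=4.
Attach a 14-gonal antiprism (V=28, E=56, F=30) along a 3-gon: merge 3 vertices and 3 edges, delete both glued faces → V=29, E=59, F=32.
Check: V − E + F = 29 − 59 + 32 = 2.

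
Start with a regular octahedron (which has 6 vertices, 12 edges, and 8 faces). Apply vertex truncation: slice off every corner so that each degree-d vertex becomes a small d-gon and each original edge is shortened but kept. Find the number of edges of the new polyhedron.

Truncation replaces each original edge-end by a new vertex, so V′ = 2E = 24.
Each original edge survives, and each old vertex of degree d contributes d new edges; summing degrees gives Σd = 2E, so E′ = E + 2E = 3E = 36.
Each original face survives and each original vertex becomes one new face: F′ = F + V = 14.

36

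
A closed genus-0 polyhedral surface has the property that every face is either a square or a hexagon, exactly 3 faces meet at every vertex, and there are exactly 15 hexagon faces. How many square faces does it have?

6

Let x be the number of squares; then F = 15 + x.
Edge–face incidences: 2E = 6·15 + 4·x = 90 + 4x.
Every vertex has degree 3, so 3V = 2E.
Euler: V − E + F = 2 ⇒ (2E)/3 − E + (15 + x) = 2.
Multiply by 6: 2·(2E) − 3·(2E) + 6·(15 + x) = 12, i.e. 90 + 6x − (90 + 4x) = 12.
Collecting terms: 2x = 12, so x = 6.
Then 2E = 90 + 4·6 = 114, so E = 57, V = 2E/3 = 38, F = 15 + 6 = 21.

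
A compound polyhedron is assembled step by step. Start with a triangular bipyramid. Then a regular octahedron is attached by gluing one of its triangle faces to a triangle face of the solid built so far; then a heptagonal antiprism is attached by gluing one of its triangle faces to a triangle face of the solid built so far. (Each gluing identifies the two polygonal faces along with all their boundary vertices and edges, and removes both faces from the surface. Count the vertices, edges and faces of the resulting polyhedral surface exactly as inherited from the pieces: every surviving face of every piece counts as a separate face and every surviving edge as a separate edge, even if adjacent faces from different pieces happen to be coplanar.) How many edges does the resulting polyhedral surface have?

43

A triangular bipyramid: V=5, E=9, F=6.
Attach a regular octahedron (V=6, E=12, F=8) along a 3-gon: merge 3 vertices and 3 edges, delete both glued faces → V=8, E=18, F=12.
Attach a heptagonal antiprism (V=14, E=28, F=16) along a 3-gon: merge 3 vertices and 3 edges, delete both glued faces → V=19, E=43, F=26.
Check: V − E + F = 19 − 43 + 26 = 2.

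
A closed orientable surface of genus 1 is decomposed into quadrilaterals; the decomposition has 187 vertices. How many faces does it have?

χ = 2 − 2·1 = 0, and every face is a square so 4F = 2E.
V − E + F = 0 with E = 4F/2 gives 187 − (4/2 − 1)·F = 0, so F = 187 and E = 374.

187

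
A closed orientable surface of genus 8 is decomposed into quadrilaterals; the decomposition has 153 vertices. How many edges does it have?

χ = 2 − 2·8 = -14, and every face is a square so 4F = 2E.
V − E + F = -14 with E = 4F/2 gives 153 − (4/2 − 1)·F = -14, so F = 167 and E = 334.

334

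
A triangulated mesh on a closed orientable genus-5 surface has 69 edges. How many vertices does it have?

15

χ = 2 − 2·5 = -8, and every face is a triangle so 3F = 2E.
F = 2E/3 = 46. Then V = -8 + E − F = -8 + 69 − 46 = 15.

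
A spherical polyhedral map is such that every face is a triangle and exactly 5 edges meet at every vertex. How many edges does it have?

30

Each face has 3 edges and each edge borders two faces, so 2E = 3F.
Each vertex has degree 5, so 5V = 2E and hence V = 3F/5.
Euler: V − E + F = 2 ⇒ (3F/5) − (3F/2) + F = 2.
Multiply by 10: (6 − 15 + 10)F = 20, i.e. 1F = 20.
So F = 20, E = 3·20/2 = 30, V = 3·20/5 = 12.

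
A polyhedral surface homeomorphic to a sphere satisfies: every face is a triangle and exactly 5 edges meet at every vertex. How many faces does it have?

Each face has 3 edges and each edge borders two faces, so 2E = 3F.
Each vertex has degree 5, so 5V = 2E and hence V = 3F/5.
Euler: V − E + F = 2 ⇒ (3F/5) − (3F/2) + F = 2.
Multiply by 10: (6 − 15 + 10)F = 20, i.e. 1F = 20.
So F = 20, E = 3·20/2 = 30, V = 3·20/5 = 12.

20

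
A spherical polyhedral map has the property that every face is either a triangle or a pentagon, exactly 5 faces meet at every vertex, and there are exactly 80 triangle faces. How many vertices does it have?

60

Let x be the number of pentagons; then F = 80 + x.
Edge–face incidences: 2E = 3·80 + 5·x = 240 + 5x.
Every vertex has degree 5, so 5V = 2E.
Euler: V − E + F = 2 ⇒ (2E)/5 − E + (80 + x) = 2.
Multiply by 10: 2·(2E) − 5·(2E) + 10·(80 + x) = 20, i.e. 800 + 10x − 3·(240 + 5x) = 20.
Collecting terms: −5x + 80 = 20, so −5x = −60, so x = 12.
Then 2E = 240 + 5·12 = 300, so E = 150, V = 2E/5 = 60, F = 80 + 12 = 92.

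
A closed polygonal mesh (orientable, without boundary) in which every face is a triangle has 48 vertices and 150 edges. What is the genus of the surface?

Every face is a triangle and each edge borders two faces, so 3F = 2·150, giving F = 100.
χ = V − E + F = 48 − 150 + 100 = -2.
For a closed orientable surface χ = 2 − 2g, so g = (2 − (-2))/2 = 2.

2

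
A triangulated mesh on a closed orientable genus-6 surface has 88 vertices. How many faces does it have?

196

χ = 2 − 2·6 = -10, and every face is a triangle so 3F = 2E.
V − E + F = -10 with E = 3F/2 gives 88 − (3/2 − 1)·F = -10, so F = 196 and E = 294.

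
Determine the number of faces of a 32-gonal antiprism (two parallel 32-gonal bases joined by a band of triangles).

66

An antiprism on an n-gon has two n-gon caps and 2n triangles: V = 2·32 = 64, E = 4·32 = 128, F = 2·32 + 2 = 66.
Check: V − E + F = 64 − 128 + 66 = 2.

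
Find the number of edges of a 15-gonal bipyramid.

45

A bipyramid over an n-gon has 2n triangular faces and n + 2 vertices: V = 15 + 2 = 17, E = 3·15 = 45, F = 2·15 = 30.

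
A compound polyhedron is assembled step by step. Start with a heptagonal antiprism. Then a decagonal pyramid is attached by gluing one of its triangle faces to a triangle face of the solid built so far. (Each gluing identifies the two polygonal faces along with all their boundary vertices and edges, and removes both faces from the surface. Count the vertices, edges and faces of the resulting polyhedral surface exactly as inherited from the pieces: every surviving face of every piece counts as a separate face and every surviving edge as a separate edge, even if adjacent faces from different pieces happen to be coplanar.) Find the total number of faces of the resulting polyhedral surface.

25

A heptagonal antiprism: V=14, E=28, F=16.
Attach a decagonal pyramid (V=11, E=20, F=11) along a 3-gon: merge 3 vertices and 3 edges, delete both glued faces → V=22, E=45, F=25.
Check: V − E + F = 22 − 45 + 25 = 2.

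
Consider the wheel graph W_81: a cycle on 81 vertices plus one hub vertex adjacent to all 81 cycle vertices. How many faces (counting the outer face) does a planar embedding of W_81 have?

W_81 has V = 81 + 1 = 82 vertices and E = 2·81 = 162 edges.
By Euler's formula F = 2 − V + E = 2 − 82 + 162 = 82.

82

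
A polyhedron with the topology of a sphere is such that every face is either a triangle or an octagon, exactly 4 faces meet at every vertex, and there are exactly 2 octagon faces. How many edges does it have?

Let x be the number of triangles; then F = 2 + x.
Edge–face incidences: 2E = 8·2 + 3·x = 16 + 3x.
Every vertex has degree 4, so 4V = 2E.
Euler: V − E + F = 2 ⇒ (2E)/4 − E + (2 + x) = 2.
Multiply by 8: 2·(2E) − 4·(2E) + 8·(2 + x) = 16, i.e. 16 + 8x − 2·(16 + 3x) = 16.
Collecting terms: 2x − 16 = 16, so 2x = 32, so x = 16.
Then 2E = 16 + 3·16 = 64, so E = 32, V = 2E/4 = 16, F = 2 + 16 = 18.

32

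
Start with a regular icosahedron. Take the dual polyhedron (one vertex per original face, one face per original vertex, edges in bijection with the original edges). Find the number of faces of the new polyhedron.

The base solid has V = 12, E = 30, F = 20.
The dual swaps V and F and preserves E: V′ = F = 20, E′ = E = 30, F′ = V = 12.

12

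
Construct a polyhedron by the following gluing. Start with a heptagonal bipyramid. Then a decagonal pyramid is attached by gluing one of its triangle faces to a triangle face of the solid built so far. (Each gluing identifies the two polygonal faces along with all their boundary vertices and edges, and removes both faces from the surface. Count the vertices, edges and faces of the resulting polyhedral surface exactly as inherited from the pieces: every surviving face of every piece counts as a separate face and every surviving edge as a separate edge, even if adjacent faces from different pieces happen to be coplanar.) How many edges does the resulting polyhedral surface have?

A heptagonal bipyramid: V=9, E=21, F=14.
Attach a decagonal pyramid (V=11, E=20, F=11) along a 3-gon: merge 3 vertices and 3 edges, delete both glued faces → V=17, E=38, F=23.
Check: V − E + F = 17 − 38 + 23 = 2.

38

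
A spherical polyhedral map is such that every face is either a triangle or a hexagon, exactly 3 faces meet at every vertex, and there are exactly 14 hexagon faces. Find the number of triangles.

4

Let x be the number of triangles; then F = 14 + x.
Edge–face incidences: 2E = 6·14 + 3·x = 84 + 3x.
Every vertex has degree 3, so 3V = 2E.
Euler: V − E + F = 2 ⇒ (2E)/3 − E + (14 + x) = 2.
Multiply by 6: 2·(2E) − 3·(2E) + 6·(14 + x) = 12, i.e. 84 + 6x − (84 + 3x) = 12.
Collecting terms: 3x = 12, so x = 4.
Then 2E = 84 + 3·4 = 96, so E = 48, V = 2E/3 = 32, F = 14 + 4 = 18.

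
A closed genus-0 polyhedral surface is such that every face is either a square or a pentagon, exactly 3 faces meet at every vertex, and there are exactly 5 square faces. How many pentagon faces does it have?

2

Let x be the number of pentagons; then F = 5 + x.
Edge–face incidences: 2E = 4·5 + 5·x = 20 + 5x.
Every vertex has degree 3, so 3V = 2E.
Euler: V − E + F = 2 ⇒ (2E)/3 − E + (5 + x) = 2.
Multiply by 6: 2·(2E) − 3·(2E) + 6·(5 + x) = 12, i.e. 30 + 6x − (20 + 5x) = 12.
Collecting terms: x + 10 = 12, so x = 2.
Then 2E = 20 + 5·2 = 30, so E = 15, V = 2E/3 = 10, F = 5 + 2 = 7.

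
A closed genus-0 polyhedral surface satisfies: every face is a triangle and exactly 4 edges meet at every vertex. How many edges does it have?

Each face has 3 edges and each edge borders two faces, so 2E = 3F.
Each vertex has degree 4, so 4V = 2E and hence V = 3F/4.
Euler: V − E + F = 2 ⇒ (3F/4) − (3F/2) + F = 2.
Multiply by 8: (6 − 12 + 8)F = 16, i.e. 2F = 16.
So F = 8, E = 3·8/2 = 12, V = 3·8/4 = 6.

12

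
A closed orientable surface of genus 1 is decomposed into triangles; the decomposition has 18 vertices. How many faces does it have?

χ = 2 − 2·1 = 0, and every face is a triangle so 3F = 2E.
V − E + F = 0 with E = 3F/2 gives 18 − (3/2 − 1)·F = 0, so F = 36 and E = 54.

36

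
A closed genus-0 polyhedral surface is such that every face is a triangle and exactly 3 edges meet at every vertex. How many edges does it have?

Each face has 3 edges and each edge borders two faces, so 2E = 3F.
Each vertex has degree 3, so 3V = 2E and hence V = 3F/3.
Euler: V − E + F = 2 ⇒ (3F/3) − (3F/2) + F = 2.
Multiply by 6: (6 − 9 + 6)F = 12, i.e. 3F = 12.
So F = 4, E = 3·4/2 = 6, V = 3·4/3 = 4.

6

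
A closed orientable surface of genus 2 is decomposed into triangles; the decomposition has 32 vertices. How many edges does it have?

χ = 2 − 2·2 = -2, and every face is a triangle so 3F = 2E.
V − E + F = -2 with E = 3F/2 gives 32 − (3/2 − 1)·F = -2, so F = 68 and E = 102.

102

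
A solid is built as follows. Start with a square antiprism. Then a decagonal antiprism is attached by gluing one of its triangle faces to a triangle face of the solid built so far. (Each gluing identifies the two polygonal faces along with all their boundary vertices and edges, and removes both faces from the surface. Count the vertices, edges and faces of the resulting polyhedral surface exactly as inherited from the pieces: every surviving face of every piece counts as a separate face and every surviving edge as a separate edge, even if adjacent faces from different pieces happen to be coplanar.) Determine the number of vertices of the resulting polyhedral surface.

A square antiprism: V=8, E=16, F=10.
Attach a decagonal antiprism (V=20, E=40, F=22) along a 3-gon: merge 3 vertices and 3 edges, delete both glued faces → V=25, E=53, F=30.
Check: V − E + F = 25 − 53 + 30 = 2.

25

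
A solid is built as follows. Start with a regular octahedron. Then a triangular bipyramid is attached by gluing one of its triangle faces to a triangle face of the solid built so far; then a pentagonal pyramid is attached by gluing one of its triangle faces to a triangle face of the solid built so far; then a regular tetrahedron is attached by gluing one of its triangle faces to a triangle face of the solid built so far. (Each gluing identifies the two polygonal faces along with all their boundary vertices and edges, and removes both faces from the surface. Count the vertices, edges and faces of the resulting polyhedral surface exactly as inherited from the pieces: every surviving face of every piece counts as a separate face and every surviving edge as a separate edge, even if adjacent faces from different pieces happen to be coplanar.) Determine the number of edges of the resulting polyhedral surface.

28

A regular octahedron: V=6, E=12, F=8.
Attach a triangular bipyramid (V=5, E=9, F=6) along a 3-gon: merge 3 vertices and 3 edges, delete both glued faces → V=8, E=18, F=12.
Attach a pentagonal pyramid (V=6, E=10, F=6) along a 3-gon: merge 3 vertices and 3 edges, delete both glued faces → V=11, E=25, F=16.
Attach a regular tetrahedron (V=4, E=6, F=4) along a 3-gon: merge 3 vertices and 3 edges, delete both glued faces → V=12, E=28, F=18.
Check: V − E + F = 12 − 28 + 18 = 2.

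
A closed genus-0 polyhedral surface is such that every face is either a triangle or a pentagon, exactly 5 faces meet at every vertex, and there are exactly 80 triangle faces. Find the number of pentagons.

Let x be the number of pentagons; then F = 80 + x.
Edge–face incidences: 2E = 3·80 + 5·x = 240 + 5x.
Every vertex has degree 5, so 5V = 2E.
Euler: V − E + F = 2 ⇒ (2E)/5 − E + (80 + x) = 2.
Multiply by 10: 2·(2E) − 5·(2E) + 10·(80 + x) = 20, i.e. 800 + 10x − 3·(240 + 5x) = 20.
Collecting terms: −5x + 80 = 20, so −5x = −60, so x = 12.
Then 2E = 240 + 5·12 = 300, so E = 150, V = 2E/5 = 60, F = 80 + 12 = 92.

12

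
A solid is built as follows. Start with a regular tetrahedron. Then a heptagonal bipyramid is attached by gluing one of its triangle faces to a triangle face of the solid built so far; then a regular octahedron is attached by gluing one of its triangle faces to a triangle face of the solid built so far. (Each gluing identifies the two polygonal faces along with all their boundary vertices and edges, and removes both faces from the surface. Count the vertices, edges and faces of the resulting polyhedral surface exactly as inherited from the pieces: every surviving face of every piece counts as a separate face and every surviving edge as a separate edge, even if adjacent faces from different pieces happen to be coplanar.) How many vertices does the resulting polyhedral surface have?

A regular tetrahedron: V=4, E=6, F=4.
Attach a heptagonal bipyramid (V=9, E=21, F=14) along a 3-gon: merge 3 vertices and 3 edges, delete both glued faces → V=10, E=24, F=16.
Attach a regular octahedron (V=6, E=12, F=8) along a 3-gon: merge 3 vertices and 3 edges, delete both glued faces → V=13, E=33, F=22.
Check: V − E + F = 13 − 33 + 22 = 2.

13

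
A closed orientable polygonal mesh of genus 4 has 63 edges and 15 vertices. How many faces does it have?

42

For a closed orientable surface of genus 4, χ = 2 − 2·4 = -6.
F = -6 − V + E = -6 − 15 + 63 = 42.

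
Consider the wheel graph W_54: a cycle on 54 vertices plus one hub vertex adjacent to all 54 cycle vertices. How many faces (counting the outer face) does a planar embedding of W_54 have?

W_54 has V = 54 + 1 = 55 vertices and E = 2·54 = 108 edges.
By Euler's formula F = 2 − V + E = 2 − 55 + 108 = 55.

55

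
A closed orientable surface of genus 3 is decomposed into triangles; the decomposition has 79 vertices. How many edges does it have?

χ = 2 − 2·3 = -4, and every face is a triangle so 3F = 2E.
V − E + F = -4 with E = 3F/2 gives 79 − (3/2 − 1)·F = -4, so F = 166 and E = 249.

249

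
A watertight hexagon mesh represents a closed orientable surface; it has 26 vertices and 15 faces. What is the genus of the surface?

3

Every face is a hexagon, so 2E = 6·15 = 90, giving E = 45.
χ = V − E + F = 26 − 45 + 15 = -4.
For a closed orientable surface χ = 2 − 2g, so g = (2 − (-4))/2 = 3.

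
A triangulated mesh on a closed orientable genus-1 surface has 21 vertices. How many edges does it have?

χ = 2 − 2·1 = 0, and every face is a triangle so 3F = 2E.
V − E + F = 0 with E = 3F/2 gives 21 − (3/2 − 1)·F = 0, so F = 42 and E = 63.

63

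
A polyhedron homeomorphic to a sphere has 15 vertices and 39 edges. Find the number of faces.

26

Here V − E + F = 2.
F = 2 − V + E = 2 − 15 + 39 = 26.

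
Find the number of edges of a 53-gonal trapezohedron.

212

The n-trapezohedron (dual of the n-antiprism) has V = 2·53 + 2 = 108, E = 4·53 = 212, F = 2·53 = 106.
Check: V − E + F = 108 − 212 + 106 = 2.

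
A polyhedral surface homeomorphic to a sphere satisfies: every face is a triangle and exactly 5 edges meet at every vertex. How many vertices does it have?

Each face has 3 edges and each edge borders two faces, so 2E = 3F.
Each vertex has degree 5, so 5V = 2E and hence V = 3F/5.
Euler: V − E + F = 2 ⇒ (3F/5) − (3F/2) + F = 2.
Multiply by 10: (6 − 15 + 10)F = 20, i.e. 1F = 20.
So F = 20, E = 3·20/2 = 30, V = 3·20/5 = 12.

12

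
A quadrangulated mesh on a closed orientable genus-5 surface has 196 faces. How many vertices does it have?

188

χ = 2 − 2·5 = -8, and every face is a square so 4F = 2E.
E = 4·196/2 = 392. Then V = -8 + E − F = -8 + 392 − 196 = 188.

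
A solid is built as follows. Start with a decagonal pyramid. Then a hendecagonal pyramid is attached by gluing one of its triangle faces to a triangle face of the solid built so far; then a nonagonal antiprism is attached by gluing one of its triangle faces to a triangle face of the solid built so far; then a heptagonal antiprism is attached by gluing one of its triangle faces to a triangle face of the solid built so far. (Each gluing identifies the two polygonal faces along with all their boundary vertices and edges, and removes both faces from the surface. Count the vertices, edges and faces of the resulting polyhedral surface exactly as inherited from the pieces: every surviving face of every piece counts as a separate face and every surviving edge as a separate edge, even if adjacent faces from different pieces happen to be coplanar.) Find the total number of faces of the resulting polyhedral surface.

53

A decagonal pyramid: V=11, E=20, F=11.
Attach a hendecagonal pyramid (V=12, E=22, F=12) along a 3-gon: merge 3 vertices and 3 edges, delete both glued faces → V=20, E=39, F=21.
Attach a nonagonal antiprism (V=18, E=36, F=20) along a 3-gon: merge 3 vertices and 3 edges, delete both glued faces → V=35, E=72, F=39.
Attach a heptagonal antiprism (V=14, E=28, F=16) along a 3-gon: merge 3 vertices and 3 edges, delete both glued faces → V=46, E=97, F=53.
Check: V − E + F = 46 − 97 + 53 = 2.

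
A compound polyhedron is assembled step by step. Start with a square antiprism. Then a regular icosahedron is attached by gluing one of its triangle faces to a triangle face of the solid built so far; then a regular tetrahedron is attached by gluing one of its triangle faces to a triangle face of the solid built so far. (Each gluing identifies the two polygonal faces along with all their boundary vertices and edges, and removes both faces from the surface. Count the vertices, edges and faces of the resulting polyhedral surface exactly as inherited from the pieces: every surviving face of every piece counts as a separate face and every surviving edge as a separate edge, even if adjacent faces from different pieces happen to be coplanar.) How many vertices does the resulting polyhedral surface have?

A square antiprism: V=8, E=16, F=10.
Attach a regular icosahedron (V=12, E=30, F=20) along a 3-gon: merge 3 vertices and 3 edges, delete both glued faces → V=17, E=43, F=28.
Attach a regular tetrahedron (V=4, E=6, F=4) along a 3-gon: merge 3 vertices and 3 edges, delete both glued faces → V=18, E=46, F=30.
Check: V − E + F = 18 − 46 + 30 = 2.

18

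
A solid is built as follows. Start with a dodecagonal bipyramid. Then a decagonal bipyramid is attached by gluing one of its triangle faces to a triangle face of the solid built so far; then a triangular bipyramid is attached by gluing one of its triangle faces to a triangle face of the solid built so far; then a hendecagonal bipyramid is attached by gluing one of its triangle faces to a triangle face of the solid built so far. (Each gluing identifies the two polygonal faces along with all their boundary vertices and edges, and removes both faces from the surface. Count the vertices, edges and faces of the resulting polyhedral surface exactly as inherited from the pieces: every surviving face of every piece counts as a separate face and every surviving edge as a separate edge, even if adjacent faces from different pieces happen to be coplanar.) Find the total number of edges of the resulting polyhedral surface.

99

A dodecagonal bipyramid: V=14, E=36, F=24.
Attach a decagonal bipyramid (V=12, E=30, F=20) along a 3-gon: merge 3 vertices and 3 edges, delete both glued faces → V=23, E=63, F=42.
Attach a triangular bipyramid (V=5, E=9, F=6) along a 3-gon: merge 3 vertices and 3 edges, delete both glued faces → V=25, E=69, F=46.
Attach a hendecagonal bipyramid (V=13, E=33, F=22) along a 3-gon: merge 3 vertices and 3 edges, delete both glued faces → V=35, E=99, F=66.
Check: V − E + F = 35 − 99 + 66 = 2.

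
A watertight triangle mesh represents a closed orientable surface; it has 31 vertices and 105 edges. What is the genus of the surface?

3

Every face is a triangle and each edge borders two faces, so 3F = 2·105, giving F = 70.
χ = V − E + F = 31 − 105 + 70 = -4.
For a closed orientable surface χ = 2 − 2g, so g = (2 − (-4))/2 = 3.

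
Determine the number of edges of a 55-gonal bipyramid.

165

A bipyramid over an n-gon has 2n triangular faces and n + 2 vertices: V = 55 + 2 = 57, E = 3·55 = 165, F = 2·55 = 110.
Check: V − E + F = 57 − 165 + 110 = 2.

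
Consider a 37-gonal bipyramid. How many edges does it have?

A bipyramid over an n-gon has 2n triangular faces and n + 2 vertices: V = 37 + 2 = 39, E = 3·37 = 111, F = 2·37 = 74.

111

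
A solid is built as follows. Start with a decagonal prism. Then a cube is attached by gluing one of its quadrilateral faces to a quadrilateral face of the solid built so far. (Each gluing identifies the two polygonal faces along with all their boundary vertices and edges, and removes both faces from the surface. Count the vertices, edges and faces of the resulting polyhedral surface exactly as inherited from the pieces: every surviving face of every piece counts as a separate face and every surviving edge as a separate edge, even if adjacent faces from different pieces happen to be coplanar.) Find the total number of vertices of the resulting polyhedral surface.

A decagonal prism: V=20, E=30, F=12.
Attach a cube (V=8, E=12, F=6) along a 4-gon: merge 4 vertices and 4 edges, delete both glued faces → V=24, E=38, F=16.
Check: V − E + F = 24 − 38 + 16 = 2.

24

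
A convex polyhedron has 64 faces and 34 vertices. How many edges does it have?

96

Here V − E + F = 2.
E = V + F − (2) = 34 + 64 − (2) = 96.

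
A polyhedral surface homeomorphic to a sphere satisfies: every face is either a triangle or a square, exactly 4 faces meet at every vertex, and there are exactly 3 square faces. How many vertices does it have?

Let x be the number of triangles; then F = 3 + x.
Edge–face incidences: 2E = 4·3 + 3·x = 12 + 3x.
Every vertex has degree 4, so 4V = 2E.
Euler: V − E + F = 2 ⇒ (2E)/4 − E + (3 + x) = 2.
Multiply by 8: 2·(2E) − 4·(2E) + 8·(3 + x) = 16, i.e. 24 + 8x − 2·(12 + 3x) = 16.
Collecting terms: 2x = 16, so x = 8.
Then 2E = 12 + 3·8 = 36, so E = 18, V = 2E/4 = 9, F = 3 + 8 = 11.

9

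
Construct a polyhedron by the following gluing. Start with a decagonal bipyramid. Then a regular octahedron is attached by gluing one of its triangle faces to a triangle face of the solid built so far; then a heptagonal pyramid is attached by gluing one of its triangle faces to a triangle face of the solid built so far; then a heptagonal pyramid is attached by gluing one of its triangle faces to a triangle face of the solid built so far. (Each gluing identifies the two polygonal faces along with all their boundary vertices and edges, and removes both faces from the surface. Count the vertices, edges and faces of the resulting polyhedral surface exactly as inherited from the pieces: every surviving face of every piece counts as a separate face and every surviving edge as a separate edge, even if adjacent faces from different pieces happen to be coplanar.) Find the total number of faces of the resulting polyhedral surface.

38

A decagonal bipyramid: V=12, E=30, F=20.
Attach a regular octahedron (V=6, E=12, F=8) along a 3-gon: merge 3 vertices and 3 edges, delete both glued faces → V=15, E=39, F=26.
Attach a heptagonal pyramid (V=8, E=14, F=8) along a 3-gon: merge 3 vertices and 3 edges, delete both glued faces → V=20, E=50, F=32.
Attach a heptagonal pyramid (V=8, E=14, F=8) along a 3-gon: merge 3 vertices and 3 edges, delete both glued faces → V=25, E=61, F=38.
Check: V − E + F = 25 − 61 + 38 = 2.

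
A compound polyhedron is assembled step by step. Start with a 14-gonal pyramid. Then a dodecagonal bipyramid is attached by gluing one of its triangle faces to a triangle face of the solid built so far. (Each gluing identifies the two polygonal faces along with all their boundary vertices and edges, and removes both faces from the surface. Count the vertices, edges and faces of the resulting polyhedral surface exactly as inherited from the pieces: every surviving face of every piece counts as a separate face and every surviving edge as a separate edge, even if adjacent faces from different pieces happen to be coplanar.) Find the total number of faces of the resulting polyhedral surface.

A 14-gonal pyramid: V=15, E=28, F=15.
Attach a dodecagonal bipyramid (V=14, E=36, F=24) along a 3-gon: merge 3 vertices and 3 edges, delete both glued faces → V=26, E=61, F=37.
Check: V − E + F = 26 − 61 + 37 = 2.

37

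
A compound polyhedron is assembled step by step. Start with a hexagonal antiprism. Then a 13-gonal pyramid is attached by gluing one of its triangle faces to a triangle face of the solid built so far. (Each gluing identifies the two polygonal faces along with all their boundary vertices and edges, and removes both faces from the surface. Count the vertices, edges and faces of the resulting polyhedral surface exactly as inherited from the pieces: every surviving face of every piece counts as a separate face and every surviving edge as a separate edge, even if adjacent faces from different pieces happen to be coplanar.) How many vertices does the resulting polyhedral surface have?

23

A hexagonal antiprism: V=12, E=24, F=14.
Attach a 13-gonal pyramid (V=14, E=26, F=14) along a 3-gon: merge 3 vertices and 3 edges, delete both glued faces → V=23, E=47, F=26.
Check: V − E + F = 23 − 47 + 26 = 2.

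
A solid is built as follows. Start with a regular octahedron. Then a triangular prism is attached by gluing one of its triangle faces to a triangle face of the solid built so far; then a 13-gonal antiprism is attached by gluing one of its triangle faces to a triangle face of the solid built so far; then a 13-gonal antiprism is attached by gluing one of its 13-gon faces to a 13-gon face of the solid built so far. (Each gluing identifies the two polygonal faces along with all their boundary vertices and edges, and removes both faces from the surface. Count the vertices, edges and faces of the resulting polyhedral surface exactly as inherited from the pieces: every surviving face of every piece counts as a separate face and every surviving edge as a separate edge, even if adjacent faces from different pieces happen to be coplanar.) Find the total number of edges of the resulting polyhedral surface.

106

A regular octahedron: V=6, E=12, F=8.
Attach a triangular prism (V=6, E=9, F=5) along a 3-gon: merge 3 vertices and 3 edges, delete both glued faces → V=9, E=18, F=11.
Attach a 13-gonal antiprism (V=26, E=52, F=28) along a 3-gon: merge 3 vertices and 3 edges, delete both glued faces → V=32, E=67, F=37.
Attach a 13-gonal antiprism (V=26, E=52, F=28) along a 13-gon: merge 13 vertices and 13 edges, delete both glued faces → V=45, E=106, F=63.
Check: V − E + F = 45 − 106 + 63 = 2.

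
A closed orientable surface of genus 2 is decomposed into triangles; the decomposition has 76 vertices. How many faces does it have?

χ = 2 − 2·2 = -2, and every face is a triangle so 3F = 2E.
V − E + F = -2 with E = 3F/2 gives 76 − (3/2 − 1)·F = -2, so F = 156 and E = 234.

156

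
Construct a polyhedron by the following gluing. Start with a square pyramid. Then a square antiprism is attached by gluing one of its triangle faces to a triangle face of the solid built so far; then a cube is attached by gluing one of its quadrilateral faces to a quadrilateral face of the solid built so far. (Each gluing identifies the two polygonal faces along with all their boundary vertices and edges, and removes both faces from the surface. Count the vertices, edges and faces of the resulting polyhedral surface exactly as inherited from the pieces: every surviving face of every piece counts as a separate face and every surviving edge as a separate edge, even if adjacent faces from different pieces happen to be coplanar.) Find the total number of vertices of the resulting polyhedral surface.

14

A square pyramid: V=5, E=8, F=5.
Attach a square antiprism (V=8, E=16, F=10) along a 3-gon: merge 3 vertices and 3 edges, delete both glued faces → V=10, E=21, F=13.
Attach a cube (V=8, E=12, F=6) along a 4-gon: merge 4 vertices and 4 edges, delete both glued faces → V=14, E=29, F=17.
Check: V − E + F = 14 − 29 + 17 = 2.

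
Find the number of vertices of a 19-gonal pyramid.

A pyramid on an n-gon base has one n-gon and n triangles: V = 19 + 1 = 20, E = 2·19 = 38, F = 19 + 1 = 20.
Check: V − E + F = 20 − 38 + 20 = 2.

20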